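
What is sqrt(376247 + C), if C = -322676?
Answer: sqrt(53571) ≈ 231.45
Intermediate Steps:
sqrt(376247 + C) = sqrt(376247 - 322676) = sqrt(53571)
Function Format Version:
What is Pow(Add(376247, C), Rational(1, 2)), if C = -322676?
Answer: Pow(53571, Rational(1, 2)) ≈ 231.45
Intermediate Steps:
Pow(Add(376247, C), Rational(1, 2)) = Pow(Add(376247, -322676), Rational(1, 2)) = Pow(53571, Rational(1, 2))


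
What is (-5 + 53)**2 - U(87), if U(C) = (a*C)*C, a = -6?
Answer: 47718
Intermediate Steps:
U(C) = -6*C**2 (U(C) = (-6*C)*C = -6*C**2)
(-5 + 53)**2 - U(87) = (-5 + 53)**2 - (-6)*87**2 = 48**2 - (-6)*7569 = 2304 - 1*(-45414) = 2304 + 45414 = 47718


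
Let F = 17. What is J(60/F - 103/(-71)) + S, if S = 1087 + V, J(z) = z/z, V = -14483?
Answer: -13395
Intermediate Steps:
J(z) = 1
S = -13396 (S = 1087 - 14483 = -13396)
J(60/F - 103/(-71)) + S = 1 - 13396 = -13395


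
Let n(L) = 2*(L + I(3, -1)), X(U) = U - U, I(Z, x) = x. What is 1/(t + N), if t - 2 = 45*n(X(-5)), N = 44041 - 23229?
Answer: 1/20724 ≈ 4.8253e-5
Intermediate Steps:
X(U) = 0
N = 20812
n(L) = -2 + 2*L (n(L) = 2*(L - 1) = 2*(-1 + L) = -2 + 2*L)
t = -88 (t = 2 + 45*(-2 + 2*0) = 2 + 45*(-2 + 0) = 2 + 45*(-2) = 2 - 90 = -88)
1/(t + N) = 1/(-88 + 20812) = 1/20724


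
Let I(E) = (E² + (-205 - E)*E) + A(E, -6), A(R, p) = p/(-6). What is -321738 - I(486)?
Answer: -222109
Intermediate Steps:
A(R, p) = -p/6 (A(R, p) = p*(-⅙) = -p/6)
I(E) = 1 + E² + E*(-205 - E) (I(E) = (E² + (-205 - E)*E) - ⅙*(-6) = (E² + E*(-205 - E)) + 1 = 1 + E² + E*(-205 - E))
-321738 - I(486) = -321738 - (1 - 205*486) = -321738 - (1 - 99630) = -321738 - 1*(-99629) = -321738 + 99629 = -222109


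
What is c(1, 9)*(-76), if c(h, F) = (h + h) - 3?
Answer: 76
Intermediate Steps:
c(h, F) = -3 + 2*h (c(h, F) = 2*h - 3 = -3 + 2*h)
c(1, 9)*(-76) = (-3 + 2*1)*(-76) = (-3 + 2)*(-76) = -1*(-76) = 76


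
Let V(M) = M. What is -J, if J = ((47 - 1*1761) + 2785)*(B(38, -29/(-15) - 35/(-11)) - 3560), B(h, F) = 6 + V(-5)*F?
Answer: 42170982/11 ≈ 3.8337e+6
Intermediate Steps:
B(h, F) = 6 - 5*F
J = -42170982/11 (J = ((47 - 1*1761) + 2785)*((6 - 5*(-29/(-15) - 35/(-11))) - 3560) = ((47 - 1761) + 2785)*((6 - 5*(-29*(-1/15) - 35*(-1/11))) - 3560) = (-1714 + 2785)*((6 - 5*(29/15 + 35/11)) - 3560) = 1071*((6 - 5*844/165) - 3560) = 1071*((6 - 844/33) - 3560) = 1071*(-646/33 - 3560) = 1071*(-118126/33) = -42170982/11 ≈ -3.8337e+6)
-J = -1*(-42170982/11) = 42170982/11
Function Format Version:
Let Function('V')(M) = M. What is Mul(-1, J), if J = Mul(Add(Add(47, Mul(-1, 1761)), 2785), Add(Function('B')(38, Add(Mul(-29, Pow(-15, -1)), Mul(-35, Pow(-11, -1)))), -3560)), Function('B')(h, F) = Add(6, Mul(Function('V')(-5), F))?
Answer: Rational(42170982, 11) ≈ 3.8337e+6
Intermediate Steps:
Function('B')(h, F) = Add(6, Mul(-5, F))
J = Rational(-42170982, 11) (J = Mul(Add(Add(47, Mul(-1, 1761)), 2785), Add(Add(6, Mul(-5, Add(Mul(-29, Pow(-15, -1)), Mul(-35, Pow(-11, -1))))), -3560)) = Mul(Add(Add(47, -1761), 2785), Add(Add(6, Mul(-5, Add(Mul(-29, Rational(-1, 15)), Mul(-35, Rational(-1, 11))))), -3560)) = Mul(Add(-1714, 2785), Add(Add(6, Mul(-5, Add(Rational(29, 15), Rational(35, 11)))), -3560)) = Mul(1071, Add(Add(6, Mul(-5, Rational(844, 165))), -3560)) = Mul(1071, Add(Add(6, Rational(-844, 33)), -3560)) = Mul(1071, Add(Rational(-646, 33), -3560)) = Mul(1071, Rational(-118126, 33)) = Rational(-42170982, 11) ≈ -3.8337e+6)
Mul(-1, J) = Mul(-1, Rational(-42170982, 11)) = Rational(42170982, 11)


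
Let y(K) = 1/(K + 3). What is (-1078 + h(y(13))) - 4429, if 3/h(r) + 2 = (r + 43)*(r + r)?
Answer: -2384147/433 ≈ -5506.1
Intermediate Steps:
y(K) = 1/(3 + K)
h(r) = 3/(-2 + 2*r*(43 + r)) (h(r) = 3/(-2 + (r + 43)*(r + r)) = 3/(-2 + (43 + r)*(2*r)) = 3/(-2 + 2*r*(43 + r)))
(-1078 + h(y(13))) - 4429 = (-1078 + 3/(2*(-1 + (1/(3 + 13))**2 + 43/(3 + 13)))) - 4429 = (-1078 + 3/(2*(-1 + (1/16)**2 + 43/16))) - 4429 = (-1078 + 3/(2*(-1 + (1/16)**2 + 43*(1/16)))) - 4429 = (-1078 + 3/(2*(-1 + 1/256 + 43/16))) - 4429 = (-1078 + 3/(2*(433/256))) - 4429 = (-1078 + (3/2)*(256/433)) - 4429 = (-1078 + 384/433) - 4429 = -466390/433 - 4429 = -2384147/433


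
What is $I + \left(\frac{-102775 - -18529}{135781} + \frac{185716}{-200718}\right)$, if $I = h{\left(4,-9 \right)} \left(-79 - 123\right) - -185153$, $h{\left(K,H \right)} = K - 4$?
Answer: $\frac{2523030239261575}{13626845379} \approx 1.8515 \cdot 10^{5}$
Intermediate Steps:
$h{\left(K,H \right)} = -4 + K$
$I = 185153$ ($I = \left(-4 + 4\right) \left(-79 - 123\right) - -185153 = 0 \left(-202\right) + 185153 = 0 + 185153 = 185153$)
$I + \left(\frac{-102775 - -18529}{135781} + \frac{185716}{-200718}\right) = 185153 + \left(\frac{-102775 - -18529}{135781} + \frac{185716}{-200718}\right) = 185153 + \left(\left(-102775 + 18529\right) \frac{1}{135781} + 185716 \left(- \frac{1}{200718}\right)\right) = 185153 - \frac{21063196412}{13626845379} = \frac{2523030239261575}{13626845379}$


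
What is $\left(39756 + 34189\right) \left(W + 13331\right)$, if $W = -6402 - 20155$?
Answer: $-977996570$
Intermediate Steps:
$W = -26557$ ($W = -6402 - 20155 = -26557$)
$\left(39756 + 34189\right) \left(W + 13331\right) = \left(39756 + 34189\right) \left(-26557 + 13331\right) = 73945 \left(-13226\right) = -977996570$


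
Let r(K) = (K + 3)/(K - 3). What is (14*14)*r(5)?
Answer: 784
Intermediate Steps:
r(K) = (3 + K)/(-3 + K)
(14*14)*r(5) = (14*14)*((3 + 5)/(-3 + 5)) = 196*(8/2) = 196*((½)*8) = 196*4 = 784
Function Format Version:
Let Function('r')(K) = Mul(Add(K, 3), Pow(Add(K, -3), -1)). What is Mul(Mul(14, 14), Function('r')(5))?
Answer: 784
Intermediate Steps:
Function('r')(K) = Mul(Pow(Add(-3, K), -1), Add(3, K)) (Function('r')(K) = Mul(Add(3, K), Pow(Add(-3, K), -1)) = Mul(Pow(Add(-3, K), -1), Add(3, K)))
Mul(Mul(14, 14), Function('r')(5)) = Mul(Mul(14, 14), Mul(Pow(Add(-3, 5), -1), Add(3, 5))) = Mul(196, Mul(Pow(2, -1), 8)) = Mul(196, Mul(Rational(1, 2), 8)) = Mul(196, 4) = 784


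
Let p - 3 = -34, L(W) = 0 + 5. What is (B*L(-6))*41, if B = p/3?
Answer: -6355/3 ≈ -2118.3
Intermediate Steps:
L(W) = 5
p = -31 (p = 3 - 34 = -31)
B = -31/3 ≈ -10.333
(B*L(-6))*41 = -31/3*5*41 = -155/3*41 = -6355/3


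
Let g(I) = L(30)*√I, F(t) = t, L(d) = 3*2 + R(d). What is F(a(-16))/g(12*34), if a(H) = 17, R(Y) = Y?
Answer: √102/432 ≈ 0.023378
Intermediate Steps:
L(d) = 6 + d (L(d) = 3*2 + d = 6 + d)
g(I) = 36*√I (g(I) = (6 + 30)*√I = 36*√I)
F(a(-16))/g(12*34) = 17/((36*√(12*34))) = 17/((36*√408)) = 17/((36*(2*√102))) = 17/((72*√102)) = 17*(√102/7344) = √102/432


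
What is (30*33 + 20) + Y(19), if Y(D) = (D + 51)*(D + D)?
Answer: 3670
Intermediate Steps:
Y(D) = 2*D*(51 + D) (Y(D) = (51 + D)*(2*D) = 2*D*(51 + D))
(30*33 + 20) + Y(19) = (30*33 + 20) + 2*19*(51 + 19) = (990 + 20) + 2*19*70 = 1010 + 2660 = 3670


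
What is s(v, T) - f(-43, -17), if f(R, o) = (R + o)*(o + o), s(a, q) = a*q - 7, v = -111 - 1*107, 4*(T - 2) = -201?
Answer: 16943/2 ≈ 8471.5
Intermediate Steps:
T = -193/4 (T = 2 + (¼)*(-201) = 2 - 201/4 = -193/4 ≈ -48.250)
v = -218 (v = -111 - 107 = -218)
s(a, q) = -7 + a*q
f(R, o) = 2*o*(R + o) (f(R, o) = (R + o)*(2*o) = 2*o*(R + o))
s(v, T) - f(-43, -17) = (-7 - 218*(-193/4)) - 2*(-17)*(-43 - 17) = (-7 + 21037/2) - 2*(-17)*(-60) = 21023/2 - 1*2040 = 21023/2 - 2040 = 16943/2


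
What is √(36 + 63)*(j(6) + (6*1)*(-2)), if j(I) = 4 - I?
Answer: -42*√11 ≈ -139.30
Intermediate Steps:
√(36 + 63)*(j(6) + (6*1)*(-2)) = √(36 + 63)*((4 - 1*6) + (6*1)*(-2)) = √99*((4 - 6) + 6*(-2)) = (3*√11)*(-2 - 12) = (3*√11)*(-14) = -42*√11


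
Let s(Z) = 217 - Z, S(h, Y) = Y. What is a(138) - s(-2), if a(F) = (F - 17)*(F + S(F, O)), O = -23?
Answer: 13696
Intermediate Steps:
a(F) = (-23 + F)*(-17 + F) (a(F) = (F - 17)*(F - 23) = (-17 + F)*(-23 + F) = (-23 + F)*(-17 + F))
a(138) - s(-2) = (391 + 138² - 40*138) - (217 - 1*(-2)) = (391 + 19044 - 5520) - (217 + 2) = 13915 - 1*219 = 13915 - 219 = 13696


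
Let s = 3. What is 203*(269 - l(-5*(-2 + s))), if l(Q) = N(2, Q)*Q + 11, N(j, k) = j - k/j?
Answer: 113883/2 ≈ 56942.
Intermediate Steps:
N(j, k) = j - k/j
l(Q) = 11 + Q*(2 - Q/2) (l(Q) = (2 - 1*Q/2)*Q + 11 = (2 - 1*Q*½)*Q + 11 = (2 - Q/2)*Q + 11 = Q*(2 - Q/2) + 11 = 11 + Q*(2 - Q/2))
203*(269 - l(-5*(-2 + s))) = 203*(269 - (11 - (-5*(-2 + 3))*(-4 - 5*(-2 + 3))/2)) = 203*(269 - (11 - (-5*1)*(-4 - 5*1)/2)) = 203*(269 - (11 - ½*(-5)*(-4 - 5))) = 203*(269 - (11 - ½*(-5)*(-9))) = 203*(269 - (11 - 45/2)) = 203*(269 - 1*(-23/2)) = 203*(269 + 23/2) = 203*(561/2) = 113883/2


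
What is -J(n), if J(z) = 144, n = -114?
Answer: -144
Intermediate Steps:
-J(n) = -1*144 = -144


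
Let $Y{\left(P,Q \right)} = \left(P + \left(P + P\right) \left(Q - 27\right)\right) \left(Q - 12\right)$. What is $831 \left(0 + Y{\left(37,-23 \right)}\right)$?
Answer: $106538355$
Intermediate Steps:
$Y{\left(P,Q \right)} = \left(-12 + Q\right) \left(P + 2 P \left(-27 + Q\right)\right)$ ($Y{\left(P,Q \right)} = \left(P + 2 P \left(-27 + Q\right)\right) \left(-12 + Q\right) = \left(-12 + Q\right) \left(P + 2 P \left(-27 + Q\right)\right)$)
$831 \left(0 + Y{\left(37,-23 \right)}\right) = 831 \left(0 + 37 \left(636 - -1771 + 2 \left(-23\right)^{2}\right)\right) = 831 \left(0 + 37 \left(636 + 1771 + 2 \cdot 529\right)\right) = 831 \left(0 + 37 \left(636 + 1771 + 1058\right)\right) = 831 \left(0 + 37 \cdot 3465\right) = 831 \left(0 + 128205\right) = 831 \cdot 128205 = 106538355$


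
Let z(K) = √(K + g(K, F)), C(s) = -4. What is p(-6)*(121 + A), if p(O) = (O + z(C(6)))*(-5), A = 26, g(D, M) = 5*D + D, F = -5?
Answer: 4410 - 1470*I*√7 ≈ 4410.0 - 3889.3*I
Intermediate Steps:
g(D, M) = 6*D
z(K) = √7*√K (z(K) = √(K + 6*K) = √(7*K) = √7*√K)
p(O) = -5*O - 10*I*√7 (p(O) = (O + √7*√(-4))*(-5) = (O + √7*(2*I))*(-5) = (O + 2*I*√7)*(-5) = -5*O - 10*I*√7)
p(-6)*(121 + A) = (-5*(-6) - 10*I*√7)*(121 + 26) = (30 - 10*I*√7)*147 = 4410 - 1470*I*√7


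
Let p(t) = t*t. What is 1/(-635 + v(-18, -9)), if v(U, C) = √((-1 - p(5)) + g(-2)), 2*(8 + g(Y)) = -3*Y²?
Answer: -127/80653 - 2*I*√10/403265 ≈ -0.0015746 - 1.5683e-5*I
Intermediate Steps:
p(t) = t²
g(Y) = -8 - 3*Y²/2 (g(Y) = -8 + (-3*Y²)/2 = -8 - 3*Y²/2)
v(U, C) = 2*I*√10 (v(U, C) = √((-1 - 1*5²) + (-8 - 3/2*(-2)²)) = √((-1 - 1*25) + (-8 - 3/2*4)) = √((-1 - 25) + (-8 - 6)) = √(-26 - 14) = √(-40) = 2*I*√10)
1/(-635 + v(-18, -9)) = 1/(-635 + 2*I*√10)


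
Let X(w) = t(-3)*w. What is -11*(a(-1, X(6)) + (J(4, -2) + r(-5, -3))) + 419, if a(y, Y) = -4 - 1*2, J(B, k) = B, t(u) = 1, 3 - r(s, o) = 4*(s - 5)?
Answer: -32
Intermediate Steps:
r(s, o) = 23 - 4*s (r(s, o) = 3 - 4*(s - 5) = 3 - 4*(-5 + s) = 3 - (-20 + 4*s) = 3 + (20 - 4*s) = 23 - 4*s)
X(w) = w (X(w) = 1*w = w)
a(y, Y) = -6 (a(y, Y) = -4 - 2 = -6)
-11*(a(-1, X(6)) + (J(4, -2) + r(-5, -3))) + 419 = -11*(-6 + (4 + (23 - 4*(-5)))) + 419 = -11*(-6 + (4 + (23 + 20))) + 419 = -11*(-6 + (4 + 43)) + 419 = -11*(-6 + 47) + 419 = -11*41 + 419 = -451 + 419 = -32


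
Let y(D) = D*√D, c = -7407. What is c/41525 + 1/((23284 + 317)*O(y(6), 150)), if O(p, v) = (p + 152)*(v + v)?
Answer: -1200333278393/6729288463260 - √6/27008984400 ≈ -0.17837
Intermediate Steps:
y(D) = D^(3/2)
O(p, v) = 2*v*(152 + p) (O(p, v) = (152 + p)*(2*v) = 2*v*(152 + p))
c/41525 + 1/((23284 + 317)*O(y(6), 150)) = -7407/41525 + 1/((23284 + 317)*((2*150*(152 + 6^(3/2))))) = -7407*1/41525 + 1/(23601*((2*150*(152 + 6*√6)))) = -7407/41525 + 1/(23601*(45600 + 1800*√6))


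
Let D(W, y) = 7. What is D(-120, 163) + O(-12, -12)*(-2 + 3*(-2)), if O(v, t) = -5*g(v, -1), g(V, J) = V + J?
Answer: -513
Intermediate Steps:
g(V, J) = J + V
O(v, t) = 5 - 5*v (O(v, t) = -5*(-1 + v) = 5 - 5*v)
D(-120, 163) + O(-12, -12)*(-2 + 3*(-2)) = 7 + (5 - 5*(-12))*(-2 + 3*(-2)) = 7 + (5 + 60)*(-2 - 6) = 7 + 65*(-8) = 7 - 520 = -513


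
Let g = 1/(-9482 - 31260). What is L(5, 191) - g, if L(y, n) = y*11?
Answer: 2240811/40742 ≈ 55.000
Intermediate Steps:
L(y, n) = 11*y
g = -1/40742 (g = 1/(-40742) = -1/40742 ≈ -2.4545e-5)
L(5, 191) - g = 11*5 - 1*(-1/40742) = 55 + 1/40742 = 2240811/40742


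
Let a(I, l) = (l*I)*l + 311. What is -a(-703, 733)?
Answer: 377713856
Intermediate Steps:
a(I, l) = 311 + I*l**2 (a(I, l) = (I*l)*l + 311 = I*l**2 + 311 = 311 + I*l**2)
-a(-703, 733) = -(311 - 703*733**2) = -(311 - 703*537289) = -(311 - 377714167) = -1*(-377713856) = 377713856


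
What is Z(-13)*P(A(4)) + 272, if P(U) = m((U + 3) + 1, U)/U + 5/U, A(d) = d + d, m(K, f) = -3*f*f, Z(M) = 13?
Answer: -255/8 ≈ -31.875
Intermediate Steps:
m(K, f) = -3*f²
A(d) = 2*d
P(U) = -3*U + 5/U (P(U) = (-3*U²)/U + 5/U = -3*U + 5/U)
Z(-13)*P(A(4)) + 272 = 13*(-6*4 + 5/((2*4))) + 272 = 13*(-3*8 + 5/8) + 272 = 13*(-24 + 5*(⅛)) + 272 = 13*(-24 + 5/8) + 272 = 13*(-187/8) + 272 = -2431/8 + 272 = -255/8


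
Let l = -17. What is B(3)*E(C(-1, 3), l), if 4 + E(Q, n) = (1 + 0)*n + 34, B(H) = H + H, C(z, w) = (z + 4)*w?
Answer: 78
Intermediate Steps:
C(z, w) = w*(4 + z) (C(z, w) = (4 + z)*w = w*(4 + z))
B(H) = 2*H
E(Q, n) = 30 + n (E(Q, n) = -4 + ((1 + 0)*n + 34) = -4 + (1*n + 34) = -4 + (n + 34) = -4 + (34 + n) = 30 + n)
B(3)*E(C(-1, 3), l) = (2*3)*(30 - 17) = 6*13 = 78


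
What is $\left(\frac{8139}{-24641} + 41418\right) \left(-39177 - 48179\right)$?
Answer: $- \frac{89153157429444}{24641} \approx -3.6181 \cdot 10^{9}$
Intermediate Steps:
$\left(\frac{8139}{-24641} + 41418\right) \left(-39177 - 48179\right) = \left(8139 \left(- \frac{1}{24641}\right) + 41418\right) \left(-87356\right) = \left(- \frac{8139}{24641} + 41418\right) \left(-87356\right) = \frac{1020572799}{24641} \left(-87356\right) = - \frac{89153157429444}{24641}$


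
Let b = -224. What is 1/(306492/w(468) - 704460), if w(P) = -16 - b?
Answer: -52/36555297 ≈ -1.4225e-6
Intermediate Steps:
w(P) = 208 (w(P) = -16 - 1*(-224) = -16 + 224 = 208)
1/(306492/w(468) - 704460) = 1/(306492/208 - 704460) = 1/(306492*(1/208) - 704460) = 1/(76623/52 - 704460) = 1/(-36555297/52) = -52/36555297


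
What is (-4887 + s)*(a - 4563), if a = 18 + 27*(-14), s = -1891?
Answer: 33368094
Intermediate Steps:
a = -360 (a = 18 - 378 = -360)
(-4887 + s)*(a - 4563) = (-4887 - 1891)*(-360 - 4563) = -6778*(-4923) = 33368094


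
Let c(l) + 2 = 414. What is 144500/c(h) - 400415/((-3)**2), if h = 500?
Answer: -40917620/927 ≈ -44140.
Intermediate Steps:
c(l) = 412 (c(l) = -2 + 414 = 412)
144500/c(h) - 400415/((-3)**2) = 144500/412 - 400415/((-3)**2) = 144500*(1/412) - 400415/9 = 36125/103 - 400415*1/9 = 36125/103 - 400415/9 = -40917620/927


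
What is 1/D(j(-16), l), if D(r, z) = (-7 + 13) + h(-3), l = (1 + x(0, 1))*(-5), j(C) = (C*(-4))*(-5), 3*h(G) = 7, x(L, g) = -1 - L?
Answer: 3/25 ≈ 0.12000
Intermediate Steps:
h(G) = 7/3 (h(G) = (1/3)*7 = 7/3)
j(C) = 20*C (j(C) = -4*C*(-5) = 20*C)
l = 0 (l = (1 + (-1 - 1*0))*(-5) = (1 + (-1 + 0))*(-5) = (1 - 1)*(-5) = 0*(-5) = 0)
D(r, z) = 25/3 (D(r, z) = (-7 + 13) + 7/3 = 6 + 7/3 = 25/3)
1/D(j(-16), l) = 1/(25/3) = 3/25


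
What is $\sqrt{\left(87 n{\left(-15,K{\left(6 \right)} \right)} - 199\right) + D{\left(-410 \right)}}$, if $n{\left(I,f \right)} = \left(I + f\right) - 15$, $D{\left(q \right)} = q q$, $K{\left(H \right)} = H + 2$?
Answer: $3 \sqrt{18443} \approx 407.42$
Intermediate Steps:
$K{\left(H \right)} = 2 + H$
$D{\left(q \right)} = q^{2}$
$n{\left(I,f \right)} = -15 + I + f$
$\sqrt{\left(87 n{\left(-15,K{\left(6 \right)} \right)} - 199\right) + D{\left(-410 \right)}} = \sqrt{\left(87 \left(-15 - 15 + \left(2 + 6\right)\right) - 199\right) + \left(-410\right)^{2}} = \sqrt{\left(87 \left(-15 - 15 + 8\right) - 199\right) + 168100} = \sqrt{\left(87 \left(-22\right) - 199\right) + 168100} = \sqrt{\left(-1914 - 199\right) + 168100} = \sqrt{-2113 + 168100} = \sqrt{165987} = 3 \sqrt{18443}$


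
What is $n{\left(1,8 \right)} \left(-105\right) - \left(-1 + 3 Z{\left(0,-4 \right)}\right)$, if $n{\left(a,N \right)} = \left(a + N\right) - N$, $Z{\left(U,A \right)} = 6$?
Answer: $-122$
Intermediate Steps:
$n{\left(a,N \right)} = a$ ($n{\left(a,N \right)} = \left(N + a\right) - N = a$)
$n{\left(1,8 \right)} \left(-105\right) - \left(-1 + 3 Z{\left(0,-4 \right)}\right) = 1 \left(-105\right) + \left(\left(-3\right) 6 + 1\right) = -105 + \left(-18 + 1\right) = -105 - 17 = -122$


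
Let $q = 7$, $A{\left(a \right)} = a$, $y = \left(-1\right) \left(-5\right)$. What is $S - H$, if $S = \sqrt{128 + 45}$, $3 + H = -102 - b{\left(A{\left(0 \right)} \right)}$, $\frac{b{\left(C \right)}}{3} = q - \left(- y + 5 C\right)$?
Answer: $141 + \sqrt{173} \approx 154.15$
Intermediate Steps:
$y = 5$
$b{\left(C \right)} = 36 - 15 C$ ($b{\left(C \right)} = 3 \left(7 - \left(-5 + 5 C\right)\right) = 3 \left(12 - 5 C\right) = 36 - 15 C$)
$H = -141$ ($H = -3 - \left(138 + 0\right) = -3 - 138 = -141$)
$S = \sqrt{173} \approx 13.153$
$S - H = \sqrt{173} - -141 = \sqrt{173} + 141 = 141 + \sqrt{173}$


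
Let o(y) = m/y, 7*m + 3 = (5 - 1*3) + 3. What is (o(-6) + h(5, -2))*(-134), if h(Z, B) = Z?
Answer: -13936/21 ≈ -663.62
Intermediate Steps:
m = 2/7 (m = -3/7 + ((5 - 1*3) + 3)/7 = -3/7 + ((5 - 3) + 3)/7 = -3/7 + (2 + 3)/7 = -3/7 + (⅐)*5 = -3/7 + 5/7 = 2/7 ≈ 0.28571)
o(y) = 2/(7*y)
(o(-6) + h(5, -2))*(-134) = ((2/7)/(-6) + 5)*(-134) = ((2/7)*(-⅙) + 5)*(-134) = (-1/21 + 5)*(-134) = (104/21)*(-134) = -13936/21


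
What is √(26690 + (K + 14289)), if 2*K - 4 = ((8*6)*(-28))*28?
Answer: √22165 ≈ 148.88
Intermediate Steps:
K = -18814 (K = 2 + (((8*6)*(-28))*28)/2 = 2 + ((48*(-28))*28)/2 = 2 + (-1344*28)/2 = 2 + (½)*(-37632) = 2 - 18816 = -18814)
√(26690 + (K + 14289)) = √(26690 + (-18814 + 14289)) = √(26690 - 4525) = √22165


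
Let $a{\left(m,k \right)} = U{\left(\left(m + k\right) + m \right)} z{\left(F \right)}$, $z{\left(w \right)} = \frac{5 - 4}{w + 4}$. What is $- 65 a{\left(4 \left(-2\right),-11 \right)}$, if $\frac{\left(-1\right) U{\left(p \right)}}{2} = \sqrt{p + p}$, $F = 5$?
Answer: $\frac{130 i \sqrt{6}}{3} \approx 106.14 i$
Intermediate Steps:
$z{\left(w \right)} = \frac{1}{4 + w}$ ($z{\left(w \right)} = 1 \frac{1}{4 + w} = \frac{1}{4 + w}$)
$U{\left(p \right)} = - 2 \sqrt{2} \sqrt{p}$ ($U{\left(p \right)} = - 2 \sqrt{p + p} = - 2 \sqrt{2 p} = - 2 \sqrt{2} \sqrt{p}$)
$a{\left(m,k \right)} = - \frac{2 \sqrt{2} \sqrt{k + 2 m}}{9}$ ($a{\left(m,k \right)} = \frac{\left(-2\right) \sqrt{2} \sqrt{\left(m + k\right) + m}}{4 + 5} = \frac{\left(-2\right) \sqrt{2} \sqrt{\left(k + m\right) + m}}{9} = - 2 \sqrt{2} \sqrt{k + 2 m} \frac{1}{9} = - \frac{2 \sqrt{2} \sqrt{k + 2 m}}{9}$)
$- 65 a{\left(4 \left(-2\right),-11 \right)} = - 65 \left(- \frac{2 \sqrt{2 \left(-11\right) + 4 \cdot 4 \left(-2\right)}}{9}\right) = - 65 \left(- \frac{2 \sqrt{-22 + 4 \left(-8\right)}}{9}\right) = - 65 \left(- \frac{2 \sqrt{-22 - 32}}{9}\right) = - 65 \left(- \frac{2 \sqrt{-54}}{9}\right) = - 65 \left(- \frac{2 \cdot 3 i \sqrt{6}}{9}\right) = - 65 \left(- \frac{2 i \sqrt{6}}{3}\right) = \frac{130 i \sqrt{6}}{3}$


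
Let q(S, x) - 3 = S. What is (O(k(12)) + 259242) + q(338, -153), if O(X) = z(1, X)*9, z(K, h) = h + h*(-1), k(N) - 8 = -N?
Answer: 259583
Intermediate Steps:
q(S, x) = 3 + S
k(N) = 8 - N
z(K, h) = 0 (z(K, h) = h - h = 0)
O(X) = 0 (O(X) = 0*9 = 0)
(O(k(12)) + 259242) + q(338, -153) = (0 + 259242) + (3 + 338) = 259242 + 341 = 259583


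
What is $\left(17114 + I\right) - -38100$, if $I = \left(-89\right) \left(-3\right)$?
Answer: $55481$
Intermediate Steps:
$I = 267$
$\left(17114 + I\right) - -38100 = \left(17114 + 267\right) - -38100 = 17381 + 38100 = 55481$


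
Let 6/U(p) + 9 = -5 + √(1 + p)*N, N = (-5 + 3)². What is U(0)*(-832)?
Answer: 2496/5 ≈ 499.20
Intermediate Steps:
N = 4 (N = (-2)² = 4)
U(p) = 6/(-14 + 4*√(1 + p)) (U(p) = 6/(-9 + (-5 + √(1 + p)*4)) = 6/(-9 + (-5 + 4*√(1 + p))) = 6/(-14 + 4*√(1 + p)))
U(0)*(-832) = (3/(-7 + 2*√(1 + 0)))*(-832) = (3/(-7 + 2*√1))*(-832) = (3/(-7 + 2*1))*(-832) = (3/(-7 + 2))*(-832) = (3/(-5))*(-832) = (3*(-⅕))*(-832) = -⅗*(-832) = 2496/5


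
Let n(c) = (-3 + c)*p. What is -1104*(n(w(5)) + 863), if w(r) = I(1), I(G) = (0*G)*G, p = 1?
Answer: -949440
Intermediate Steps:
I(G) = 0 (I(G) = 0*G = 0)
w(r) = 0
n(c) = -3 + c (n(c) = (-3 + c)*1 = -3 + c)
-1104*(n(w(5)) + 863) = -1104*((-3 + 0) + 863) = -1104*(-3 + 863) = -1104*860 = -949440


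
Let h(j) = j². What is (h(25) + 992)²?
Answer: 2614689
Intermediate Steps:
(h(25) + 992)² = (25² + 992)² = (625 + 992)² = 1617² = 2614689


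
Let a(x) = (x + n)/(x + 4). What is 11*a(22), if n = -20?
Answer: 11/13 ≈ 0.84615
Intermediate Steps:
a(x) = (-20 + x)/(4 + x) (a(x) = (x - 20)/(x + 4) = (-20 + x)/(4 + x))
11*a(22) = 11*((-20 + 22)/(4 + 22)) = 11*(2/26) = 11*((1/26)*2) = 11*(1/13) = 11/13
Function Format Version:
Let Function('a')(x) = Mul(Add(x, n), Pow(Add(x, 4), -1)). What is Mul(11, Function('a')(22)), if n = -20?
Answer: Rational(11, 13) ≈ 0.84615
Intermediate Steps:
Function('a')(x) = Mul(Pow(Add(4, x), -1), Add(-20, x)) (Function('a')(x) = Mul(Add(x, -20), Pow(Add(x, 4), -1)) = Mul(Add(-20, x), Pow(Add(4, x), -1)) = Mul(Pow(Add(4, x), -1), Add(-20, x)))
Mul(11, Function('a')(22)) = Mul(11, Mul(Pow(Add(4, 22), -1), Add(-20, 22))) = Mul(11, Mul(Pow(26, -1), 2)) = Mul(11, Mul(Rational(1, 26), 2)) = Mul(11, Rational(1, 13)) = Rational(11, 13)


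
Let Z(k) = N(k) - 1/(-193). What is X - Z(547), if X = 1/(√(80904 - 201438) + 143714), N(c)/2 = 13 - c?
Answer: 2128615160669696/1993095012845 - I*√120534/20653834330 ≈ 1068.0 - 1.6809e-8*I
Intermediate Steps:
N(c) = 26 - 2*c (N(c) = 2*(13 - c) = 26 - 2*c)
Z(k) = 5019/193 - 2*k (Z(k) = (26 - 2*k) - 1/(-193) = (26 - 2*k) - 1*(-1/193) = (26 - 2*k) + 1/193 = 5019/193 - 2*k)
X = 1/(143714 + I*√120534) (X = 1/(√(-120534) + 143714) = 1/(I*√120534 + 143714) = 1/(143714 + I*√120534) ≈ 6.9582e-6 - 1.681e-8*I)
X - Z(547) = (71857/10326917165 - I*√120534/20653834330) - (5019/193 - 2*547) = (71857/10326917165 - I*√120534/20653834330) - (5019/193 - 1094) = (71857/10326917165 - I*√120534/20653834330) - 1*(-206123/193) = (71857/10326917165 - I*√120534/20653834330) + 206123/193 = 2128615160669696/1993095012845 - I*√120534/20653834330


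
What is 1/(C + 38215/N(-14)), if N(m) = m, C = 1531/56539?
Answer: -113078/308659493 ≈ -0.00036635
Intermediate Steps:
C = 1531/56539 (C = 1531*(1/56539) = 1531/56539 ≈ 0.027079)
1/(C + 38215/N(-14)) = 1/(1531/56539 + 38215/(-14)) = 1/(1531/56539 + 38215*(-1/14)) = 1/(1531/56539 - 38215/14) = 1/(-308659493/113078) = -113078/308659493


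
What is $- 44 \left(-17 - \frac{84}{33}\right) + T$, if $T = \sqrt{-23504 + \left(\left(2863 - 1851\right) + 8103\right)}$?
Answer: $860 + i \sqrt{14389} \approx 860.0 + 119.95 i$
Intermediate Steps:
$T = i \sqrt{14389}$ ($T = \sqrt{-23504 + \left(1012 + 8103\right)} = \sqrt{-23504 + 9115} = \sqrt{-14389} = i \sqrt{14389} \approx 119.95 i$)
$- 44 \left(-17 - \frac{84}{33}\right) + T = - 44 \left(-17 - \frac{84}{33}\right) + i \sqrt{14389} = - 44 \left(-17 - \frac{28}{11}\right) + i \sqrt{14389} = \left(-44\right) \left(- \frac{215}{11}\right) + i \sqrt{14389} = 860 + i \sqrt{14389}$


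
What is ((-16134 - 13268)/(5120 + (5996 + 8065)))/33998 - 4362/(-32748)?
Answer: 236963796355/1779623576102 ≈ 0.13315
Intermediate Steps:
((-16134 - 13268)/(5120 + (5996 + 8065)))/33998 - 4362/(-32748) = -29402/(5120 + 14061)*(1/33998) - 4362*(-1/32748) = -29402/19181*(1/33998) + 727/5458 = -29402*1/19181*(1/33998) + 727/5458 = -29402/19181*1/33998 + 727/5458 = -14701/326057819 + 727/5458 = 236963796355/1779623576102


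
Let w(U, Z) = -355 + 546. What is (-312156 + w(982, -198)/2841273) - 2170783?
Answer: -7054707541156/2841273 ≈ -2.4829e+6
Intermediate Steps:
w(U, Z) = 191
(-312156 + w(982, -198)/2841273) - 2170783 = (-312156 + 191/2841273) - 2170783 = -886920414397/2841273 - 2170783 = -7054707541156/2841273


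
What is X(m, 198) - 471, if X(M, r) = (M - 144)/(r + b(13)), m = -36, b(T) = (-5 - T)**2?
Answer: -13669/29 ≈ -471.34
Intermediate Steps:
X(M, r) = (-144 + M)/(324 + r) (X(M, r) = (M - 144)/(r + (5 + 13)**2) = (-144 + M)/(r + 18**2) = (-144 + M)/(r + 324) = (-144 + M)/(324 + r))
X(m, 198) - 471 = (-144 - 36)/(324 + 198) - 471 = -180/522 - 471 = (1/522)*(-180) - 471 = -10/29 - 471 = -13669/29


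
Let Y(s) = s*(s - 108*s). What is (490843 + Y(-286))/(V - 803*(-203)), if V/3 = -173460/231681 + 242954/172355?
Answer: -109962085772888465/2169751097618639 ≈ -50.680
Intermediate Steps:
Y(s) = -107*s² (Y(s) = s*(-107*s) = -107*s²)
V = 26391127374/13310459585 (V = 3*(-173460/231681 + 242954/172355) = 3*(-173460*1/231681 + 242954*(1/172355)) = 3*(-57820/77227 + 242954/172355) = 3*(8797042458/13310459585) = 26391127374/13310459585 ≈ 1.9827)
(490843 + Y(-286))/(V - 803*(-203)) = (490843 - 107*(-286)²)/(26391127374/13310459585 - 803*(-203)) = (490843 - 107*81796)/(26391127374/13310459585 + 163009) = (490843 - 8752172)/(2169751097618639/13310459585) = -8261329*13310459585/2169751097618639 = -109962085772888465/2169751097618639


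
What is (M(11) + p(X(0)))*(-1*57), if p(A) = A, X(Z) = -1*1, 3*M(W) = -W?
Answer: 266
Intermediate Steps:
M(W) = -W/3 (M(W) = (-W)/3 = -W/3)
X(Z) = -1
(M(11) + p(X(0)))*(-1*57) = (-⅓*11 - 1)*(-1*57) = (-11/3 - 1)*(-57) = -14/3*(-57) = 266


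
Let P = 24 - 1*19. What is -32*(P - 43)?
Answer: 1216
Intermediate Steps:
P = 5 (P = 24 - 19 = 5)
-32*(P - 43) = -32*(5 - 43) = -32*(-38) = 1216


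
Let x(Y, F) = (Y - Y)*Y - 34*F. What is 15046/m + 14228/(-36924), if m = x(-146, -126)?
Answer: 1212269/387702 ≈ 3.1268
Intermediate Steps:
x(Y, F) = -34*F (x(Y, F) = 0*Y - 34*F = 0 - 34*F = -34*F)
m = 4284 (m = -34*(-126) = 4284)
15046/m + 14228/(-36924) = 15046/4284 + 14228/(-36924) = 15046*(1/4284) + 14228*(-1/36924) = 7523/2142 - 3557/9231 = 1212269/387702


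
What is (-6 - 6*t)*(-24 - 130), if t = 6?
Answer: 6468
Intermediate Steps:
(-6 - 6*t)*(-24 - 130) = (-6 - 6*6)*(-24 - 130) = (-6 - 36)*(-154) = -42*(-154) = 6468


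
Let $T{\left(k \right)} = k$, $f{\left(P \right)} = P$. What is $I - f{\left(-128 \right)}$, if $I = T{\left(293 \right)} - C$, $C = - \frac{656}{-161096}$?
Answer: $\frac{8477595}{20137} \approx 421.0$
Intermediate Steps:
$C = \frac{82}{20137}$ ($C = \left(-656\right) \left(- \frac{1}{161096}\right) = \frac{82}{20137} \approx 0.0040721$)
$I = \frac{5900059}{20137}$ ($I = 293 - \frac{82}{20137} = \frac{5900059}{20137} \approx 293.0$)
$I - f{\left(-128 \right)} = \frac{5900059}{20137} - -128 = \frac{5900059}{20137} + 128 = \frac{8477595}{20137}$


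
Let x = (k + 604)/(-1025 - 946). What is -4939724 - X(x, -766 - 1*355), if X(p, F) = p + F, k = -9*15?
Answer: -9733986044/1971 ≈ -4.9386e+6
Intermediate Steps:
k = -135
x = -469/1971 (x = (-135 + 604)/(-1025 - 946) = 469/(-1971) = 469*(-1/1971) = -469/1971 ≈ -0.23795)
X(p, F) = F + p
-4939724 - X(x, -766 - 1*355) = -4939724 - ((-766 - 1*355) - 469/1971) = -4939724 - ((-766 - 355) - 469/1971) = -4939724 - (-1121 - 469/1971) = -4939724 - 1*(-2209960/1971) = -4939724 + 2209960/1971 = -9733986044/1971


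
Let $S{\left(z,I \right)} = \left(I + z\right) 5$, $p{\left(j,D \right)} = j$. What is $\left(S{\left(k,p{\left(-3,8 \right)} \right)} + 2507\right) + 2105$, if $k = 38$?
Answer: $4787$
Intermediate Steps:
$S{\left(z,I \right)} = 5 I + 5 z$
$\left(S{\left(k,p{\left(-3,8 \right)} \right)} + 2507\right) + 2105 = \left(\left(5 \left(-3\right) + 5 \cdot 38\right) + 2507\right) + 2105 = \left(\left(-15 + 190\right) + 2507\right) + 2105 = \left(175 + 2507\right) + 2105 = 2682 + 2105 = 4787$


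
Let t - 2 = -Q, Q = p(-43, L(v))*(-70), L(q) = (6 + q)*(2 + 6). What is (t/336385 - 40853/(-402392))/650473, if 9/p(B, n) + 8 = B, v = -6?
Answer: 233548897893/1496801312533309720 ≈ 1.5603e-7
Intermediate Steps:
L(q) = 48 + 8*q (L(q) = (6 + q)*8 = 48 + 8*q)
p(B, n) = 9/(-8 + B)
Q = 210/17 (Q = (9/(-8 - 43))*(-70) = (9/(-51))*(-70) = (9*(-1/51))*(-70) = -3/17*(-70) = 210/17 ≈ 12.353)
t = -176/17 (t = 2 - 1*210/17 = 2 - 210/17 = -176/17 ≈ -10.353)
(t/336385 - 40853/(-402392))/650473 = (-176/17/336385 - 40853/(-402392))/650473 = (-176/17*1/336385 - 40853*(-1/402392))*(1/650473) = (-176/5718545 + 40853/402392)*(1/650473) = (233548897893/2301096759640)*(1/650473) = 233548897893/1496801312533309720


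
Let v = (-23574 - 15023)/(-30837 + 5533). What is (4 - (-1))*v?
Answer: 192985/25304 ≈ 7.6267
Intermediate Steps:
v = 38597/25304 (v = -38597/(-25304) = -38597*(-1/25304) = 38597/25304 ≈ 1.5253)
(4 - (-1))*v = (4 - (-1))*(38597/25304) = (4 - 1*(-1))*(38597/25304) = (4 + 1)*(38597/25304) = 5*(38597/25304) = 192985/25304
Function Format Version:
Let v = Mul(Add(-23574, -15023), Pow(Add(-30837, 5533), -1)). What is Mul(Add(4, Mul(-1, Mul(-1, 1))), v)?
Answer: Rational(192985, 25304) ≈ 7.6267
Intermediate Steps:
v = Rational(38597, 25304) (v = Mul(-38597, Pow(-25304, -1)) = Mul(-38597, Rational(-1, 25304)) = Rational(38597, 25304) ≈ 1.5253)
Mul(Add(4, Mul(-1, Mul(-1, 1))), v) = Mul(Add(4, Mul(-1, Mul(-1, 1))), Rational(38597, 25304)) = Mul(Add(4, Mul(-1, -1)), Rational(38597, 25304)) = Mul(Add(4, 1), Rational(38597, 25304)) = Mul(5, Rational(38597, 25304)) = Rational(192985, 25304)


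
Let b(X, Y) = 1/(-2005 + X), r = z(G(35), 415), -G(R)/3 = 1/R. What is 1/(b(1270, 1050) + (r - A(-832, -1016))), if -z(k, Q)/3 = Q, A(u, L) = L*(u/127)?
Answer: -735/5807236 ≈ -0.00012657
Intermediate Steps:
A(u, L) = L*u/127 (A(u, L) = L*(u*(1/127)) = L*(u/127) = L*u/127)
G(R) = -3/R
z(k, Q) = -3*Q
r = -1245 (r = -3*415 = -1245)
1/(b(1270, 1050) + (r - A(-832, -1016))) = 1/(1/(-2005 + 1270) + (-1245 - (-1016)*(-832)/127)) = 1/(1/(-735) + (-1245 - 1*6656)) = 1/(-1/735 + (-1245 - 6656)) = 1/(-1/735 - 7901) = 1/(-5807236/735) = -735/5807236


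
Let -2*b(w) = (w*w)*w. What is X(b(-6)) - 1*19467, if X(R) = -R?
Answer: -19575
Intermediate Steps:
b(w) = -w³/2 (b(w) = -w*w*w/2 = -w²*w/2 = -w³/2)
X(b(-6)) - 1*19467 = -(-1)*(-6)³/2 - 1*19467 = -(-1)*(-216)/2 - 19467 = -1*108 - 19467 = -108 - 19467 = -19575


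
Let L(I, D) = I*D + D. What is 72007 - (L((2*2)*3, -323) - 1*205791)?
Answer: 281997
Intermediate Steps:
L(I, D) = D + D*I (L(I, D) = D*I + D = D + D*I)
72007 - (L((2*2)*3, -323) - 1*205791) = 72007 - (-323*(1 + (2*2)*3) - 1*205791) = 72007 - (-323*(1 + 4*3) - 205791) = 72007 - (-323*(1 + 12) - 205791) = 72007 - (-323*13 - 205791) = 72007 - (-4199 - 205791) = 72007 - 1*(-209990) = 72007 + 209990 = 281997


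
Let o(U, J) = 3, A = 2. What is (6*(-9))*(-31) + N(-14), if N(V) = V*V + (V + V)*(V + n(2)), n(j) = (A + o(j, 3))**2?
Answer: 1562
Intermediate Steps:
n(j) = 25 (n(j) = (2 + 3)**2 = 5**2 = 25)
N(V) = V**2 + 2*V*(25 + V) (N(V) = V*V + (V + V)*(V + 25) = V**2 + (2*V)*(25 + V) = V**2 + 2*V*(25 + V))
(6*(-9))*(-31) + N(-14) = (6*(-9))*(-31) - 14*(50 + 3*(-14)) = -54*(-31) - 14*(50 - 42) = 1674 - 14*8 = 1674 - 112 = 1562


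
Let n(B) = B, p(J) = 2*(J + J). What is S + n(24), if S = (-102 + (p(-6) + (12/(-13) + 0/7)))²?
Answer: 2726556/169 ≈ 16133.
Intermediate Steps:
p(J) = 4*J (p(J) = 2*(2*J) = 4*J)
S = 2722500/169 (S = (-102 + (4*(-6) + (12/(-13) + 0/7)))² = (-102 + (-24 + (12*(-1/13) + 0*(⅐))))² = (-102 + (-24 + (-12/13 + 0)))² = (-102 + (-24 - 12/13))² = (-102 - 324/13)² = (-1650/13)² = 2722500/169 ≈ 16109.)
S + n(24) = 2722500/169 + 24 = 2726556/169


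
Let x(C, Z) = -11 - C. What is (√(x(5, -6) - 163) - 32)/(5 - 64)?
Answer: 32/59 - I*√179/59 ≈ 0.54237 - 0.22676*I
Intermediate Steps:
(√(x(5, -6) - 163) - 32)/(5 - 64) = (√((-11 - 1*5) - 163) - 32)/(5 - 64) = (√((-11 - 5) - 163) - 32)/(-59) = (√(-16 - 163) - 32)*(-1/59) = (√(-179) - 32)*(-1/59) = (I*√179 - 32)*(-1/59) = (-32 + I*√179)*(-1/59) = 32/59 - I*√179/59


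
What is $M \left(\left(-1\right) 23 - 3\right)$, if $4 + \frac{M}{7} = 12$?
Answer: $-1456$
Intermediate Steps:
$M = 56$ ($M = -28 + 7 \cdot 12 = -28 + 84 = 56$)
$M \left(\left(-1\right) 23 - 3\right) = 56 \left(\left(-1\right) 23 - 3\right) = 56 \left(-23 - 3\right) = 56 \left(-26\right) = -1456$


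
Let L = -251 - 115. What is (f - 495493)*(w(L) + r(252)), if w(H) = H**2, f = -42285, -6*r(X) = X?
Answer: -72016003092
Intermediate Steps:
r(X) = -X/6
L = -366
(f - 495493)*(w(L) + r(252)) = (-42285 - 495493)*((-366)**2 - 1/6*252) = -537778*(133956 - 42) = -537778*133914 = -72016003092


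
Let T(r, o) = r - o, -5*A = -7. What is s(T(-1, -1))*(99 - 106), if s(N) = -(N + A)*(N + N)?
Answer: 0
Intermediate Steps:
A = 7/5 (A = -1/5*(-7) = 7/5 ≈ 1.4000)
s(N) = -2*N*(7/5 + N) (s(N) = -(N + 7/5)*(N + N) = -(7/5 + N)*2*N = -2*N*(7/5 + N))
s(T(-1, -1))*(99 - 106) = (-2*(-1 - 1*(-1))*(7 + 5*(-1 - 1*(-1)))/5)*(99 - 106) = -2*(-1 + 1)*(7 + 5*(-1 + 1))/5*(-7) = -2/5*0*(7 + 5*0)*(-7) = -2/5*0*(7 + 0)*(-7) = -2/5*0*7*(-7) = 0*(-7) = 0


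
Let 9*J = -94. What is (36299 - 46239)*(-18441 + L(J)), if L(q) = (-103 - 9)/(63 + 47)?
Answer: 2016450268/11 ≈ 1.8331e+8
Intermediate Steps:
J = -94/9 (J = (1/9)*(-94) = -94/9 ≈ -10.444)
L(q) = -56/55 (L(q) = -112/110 = -112*1/110 = -56/55)
(36299 - 46239)*(-18441 + L(J)) = (36299 - 46239)*(-18441 - 56/55) = -9940*(-1014311/55) = 2016450268/11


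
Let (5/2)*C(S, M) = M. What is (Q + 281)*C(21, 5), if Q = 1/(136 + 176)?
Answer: 87673/156 ≈ 562.01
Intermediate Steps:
C(S, M) = 2*M/5
Q = 1/312 ≈ 0.0032051
(Q + 281)*C(21, 5) = (1/312 + 281)*((2/5)*5) = (87673/312)*2 = 87673/156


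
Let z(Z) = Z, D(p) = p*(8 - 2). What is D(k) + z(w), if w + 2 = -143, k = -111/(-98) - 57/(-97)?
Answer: -640126/4753 ≈ -134.68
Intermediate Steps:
k = 16353/9506 (k = -111*(-1/98) - 57*(-1/97) = 111/98 + 57/97 = 16353/9506 ≈ 1.7203)
D(p) = 6*p (D(p) = p*6 = 6*p)
w = -145 (w = -2 - 143 = -145)
D(k) + z(w) = 6*(16353/9506) - 145 = 49059/4753 - 145 = -640126/4753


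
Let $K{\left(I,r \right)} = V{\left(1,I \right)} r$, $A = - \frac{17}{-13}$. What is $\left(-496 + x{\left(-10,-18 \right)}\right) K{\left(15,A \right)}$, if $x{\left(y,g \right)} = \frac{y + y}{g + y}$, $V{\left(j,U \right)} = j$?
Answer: $- \frac{58939}{91} \approx -647.68$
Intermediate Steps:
$A = \frac{17}{13}$ ($A = \left(-17\right) \left(- \frac{1}{13}\right) = \frac{17}{13} \approx 1.3077$)
$K{\left(I,r \right)} = r$ ($K{\left(I,r \right)} = 1 r = r$)
$x{\left(y,g \right)} = \frac{2 y}{g + y}$
$\left(-496 + x{\left(-10,-18 \right)}\right) K{\left(15,A \right)} = \left(-496 + 2 \left(-10\right) \frac{1}{-18 - 10}\right) \frac{17}{13} = \left(-496 + 2 \left(-10\right) \frac{1}{-28}\right) \frac{17}{13} = \left(-496 + 2 \left(-10\right) \left(- \frac{1}{28}\right)\right) \frac{17}{13} = \left(-496 + \frac{5}{7}\right) \frac{17}{13} = \left(- \frac{3467}{7}\right) \frac{17}{13} = - \frac{58939}{91}$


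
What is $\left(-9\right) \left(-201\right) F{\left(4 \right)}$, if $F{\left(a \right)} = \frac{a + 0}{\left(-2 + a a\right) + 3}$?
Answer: $\frac{7236}{17} \approx 425.65$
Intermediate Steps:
$F{\left(a \right)} = \frac{a}{1 + a^{2}}$ ($F{\left(a \right)} = \frac{a}{\left(-2 + a^{2}\right) + 3} = \frac{a}{1 + a^{2}}$)
$\left(-9\right) \left(-201\right) F{\left(4 \right)} = \left(-9\right) \left(-201\right) \frac{4}{1 + 4^{2}} = 1809 \frac{4}{1 + 16} = 1809 \cdot \frac{4}{17} = \frac{7236}{17}$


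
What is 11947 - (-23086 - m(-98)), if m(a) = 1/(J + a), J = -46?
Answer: 5044751/144 ≈ 35033.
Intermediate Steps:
m(a) = 1/(-46 + a)
11947 - (-23086 - m(-98)) = 11947 - (-23086 - 1/(-46 - 98)) = 11947 - (-23086 - 1/(-144)) = 11947 - (-23086 - 1*(-1/144)) = 11947 - (-23086 + 1/144) = 11947 - 1*(-3324383/144) = 11947 + 3324383/144 = 5044751/144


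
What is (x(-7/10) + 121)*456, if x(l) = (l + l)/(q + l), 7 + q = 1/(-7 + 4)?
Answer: 13316568/241 ≈ 55256.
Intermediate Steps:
q = -22/3 (q = -7 + 1/(-7 + 4) = -7 + 1/(-3) = -7 - ⅓ = -22/3 ≈ -7.3333)
x(l) = 2*l/(-22/3 + l) (x(l) = (l + l)/(-22/3 + l) = (2*l)/(-22/3 + l) = 2*l/(-22/3 + l))
(x(-7/10) + 121)*456 = (6*(-7/10)/(-22 + 3*(-7/10)) + 121)*456 = (6*(-7/10)/(-22 - 21/10) + 121)*456 = (6*(-7/10)/(-241/10) + 121)*456 = (6*(-7/10)*(-10/241) + 121)*456 = (42/241 + 121)*456 = (29203/241)*456 = 13316568/241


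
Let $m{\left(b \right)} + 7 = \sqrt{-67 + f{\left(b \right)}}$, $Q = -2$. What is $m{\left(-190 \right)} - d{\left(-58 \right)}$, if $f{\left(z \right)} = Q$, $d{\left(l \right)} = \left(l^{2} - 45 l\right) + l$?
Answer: $-5923 + i \sqrt{69} \approx -5923.0 + 8.3066 i$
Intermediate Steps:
$d{\left(l \right)} = l^{2} - 44 l$
$f{\left(z \right)} = -2$
$m{\left(b \right)} = -7 + i \sqrt{69}$ ($m{\left(b \right)} = -7 + \sqrt{-67 - 2} = -7 + \sqrt{-69} = -7 + i \sqrt{69}$)
$m{\left(-190 \right)} - d{\left(-58 \right)} = \left(-7 + i \sqrt{69}\right) - - 58 \left(-44 - 58\right) = \left(-7 + i \sqrt{69}\right) - \left(-58\right) \left(-102\right) = \left(-7 + i \sqrt{69}\right) - 5916 = -5923 + i \sqrt{69}$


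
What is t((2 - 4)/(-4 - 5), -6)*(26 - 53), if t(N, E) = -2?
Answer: 54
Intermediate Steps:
t((2 - 4)/(-4 - 5), -6)*(26 - 53) = -2*(26 - 53) = -2*(-27) = 54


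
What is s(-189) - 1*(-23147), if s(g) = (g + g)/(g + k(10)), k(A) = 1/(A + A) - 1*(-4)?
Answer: 3171419/137 ≈ 23149.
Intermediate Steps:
k(A) = 4 + 1/(2*A) (k(A) = 1/(2*A) + 4 = 4 + 1/(2*A))
s(g) = 2*g/(81/20 + g) (s(g) = (g + g)/(g + (4 + (½)/10)) = (2*g)/(g + (4 + (½)*(⅒))) = (2*g)/(g + (4 + 1/20)) = (2*g)/(g + 81/20) = (2*g)/(81/20 + g) = 2*g/(81/20 + g))
s(-189) - 1*(-23147) = 40*(-189)/(81 + 20*(-189)) - 1*(-23147) = 40*(-189)/(81 - 3780) + 23147 = 40*(-189)/(-3699) + 23147 = 40*(-189)*(-1/3699) + 23147 = 280/137 + 23147 = 3171419/137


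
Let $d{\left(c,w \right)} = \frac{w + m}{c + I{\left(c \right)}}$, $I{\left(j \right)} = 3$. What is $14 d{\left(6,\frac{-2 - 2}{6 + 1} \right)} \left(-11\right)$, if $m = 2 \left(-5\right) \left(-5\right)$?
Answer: $- \frac{7612}{9} \approx -845.78$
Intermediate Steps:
$m = 50$ ($m = \left(-10\right) \left(-5\right) = 50$)
$d{\left(c,w \right)} = \frac{50 + w}{3 + c}$ ($d{\left(c,w \right)} = \frac{w + 50}{c + 3} = \frac{50 + w}{3 + c}$)
$14 d{\left(6,\frac{-2 - 2}{6 + 1} \right)} \left(-11\right) = 14 \frac{50 + \frac{-2 - 2}{6 + 1}}{3 + 6} \left(-11\right) = 14 \frac{50 - \frac{4}{7}}{9} \left(-11\right) = 14 \cdot \frac{1}{9} \cdot \frac{346}{7} \left(-11\right) = 14 \cdot \frac{346}{63} \left(-11\right) = \frac{692}{9} \left(-11\right) = - \frac{7612}{9}$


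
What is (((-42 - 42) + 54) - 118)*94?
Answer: -13912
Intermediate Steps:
(((-42 - 42) + 54) - 118)*94 = ((-84 + 54) - 118)*94 = (-30 - 118)*94 = -148*94 = -13912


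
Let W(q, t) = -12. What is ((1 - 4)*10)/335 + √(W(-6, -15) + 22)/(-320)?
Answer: -6/67 - √10/320 ≈ -0.099434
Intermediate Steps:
((1 - 4)*10)/335 + √(W(-6, -15) + 22)/(-320) = ((1 - 4)*10)/335 + √(-12 + 22)/(-320) = -3*10*(1/335) + √10*(-1/320) = -30*1/335 - √10/320 = -6/67 - √10/320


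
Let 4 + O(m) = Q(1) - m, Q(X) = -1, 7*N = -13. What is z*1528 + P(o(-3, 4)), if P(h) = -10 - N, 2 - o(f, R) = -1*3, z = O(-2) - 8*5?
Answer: -459985/7 ≈ -65712.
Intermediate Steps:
N = -13/7 (N = (⅐)*(-13) = -13/7 ≈ -1.8571)
O(m) = -5 - m (O(m) = -4 + (-1 - m) = -5 - m)
z = -43 (z = (-5 - 1*(-2)) - 8*5 = (-5 + 2) - 40 = -3 - 40 = -43)
o(f, R) = 5 (o(f, R) = 2 - (-1)*3 = 2 - 1*(-3) = 2 + 3 = 5)
P(h) = -57/7 (P(h) = -10 - 1*(-13/7) = -10 + 13/7 = -57/7)
z*1528 + P(o(-3, 4)) = -43*1528 - 57/7 = -65704 - 57/7 = -459985/7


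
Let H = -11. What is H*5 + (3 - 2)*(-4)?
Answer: -59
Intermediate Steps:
H*5 + (3 - 2)*(-4) = -11*5 + (3 - 2)*(-4) = -55 + 1*(-4) = -55 - 4 = -59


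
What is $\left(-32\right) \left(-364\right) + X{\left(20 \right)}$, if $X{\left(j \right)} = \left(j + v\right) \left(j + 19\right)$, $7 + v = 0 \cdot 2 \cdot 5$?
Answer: $12155$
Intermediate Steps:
$v = -7$ ($v = -7 + 0 \cdot 2 \cdot 5 = -7 + 0 \cdot 5 = -7 + 0 = -7$)
$X{\left(j \right)} = \left(-7 + j\right) \left(19 + j\right)$ ($X{\left(j \right)} = \left(j - 7\right) \left(j + 19\right) = \left(-7 + j\right) \left(19 + j\right)$)
$\left(-32\right) \left(-364\right) + X{\left(20 \right)} = \left(-32\right) \left(-364\right) + \left(-133 + 20^{2} + 12 \cdot 20\right) = 11648 + \left(-133 + 400 + 240\right) = 11648 + 507 = 12155$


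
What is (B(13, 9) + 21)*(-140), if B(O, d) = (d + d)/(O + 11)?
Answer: -3045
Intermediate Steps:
B(O, d) = 2*d/(11 + O) (B(O, d) = (2*d)/(11 + O) = 2*d/(11 + O))
(B(13, 9) + 21)*(-140) = (2*9/(11 + 13) + 21)*(-140) = (2*9/24 + 21)*(-140) = (2*9*(1/24) + 21)*(-140) = (¾ + 21)*(-140) = (87/4)*(-140) = -3045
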